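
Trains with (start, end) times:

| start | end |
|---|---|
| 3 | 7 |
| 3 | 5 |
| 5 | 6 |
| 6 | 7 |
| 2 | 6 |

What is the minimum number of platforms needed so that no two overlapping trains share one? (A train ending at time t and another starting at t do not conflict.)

3

The answer is the maximum number of intervals overlapping at any instant.
Events (time:±→running): 2:+→1 3:+→2 3:+→3 … peak 3.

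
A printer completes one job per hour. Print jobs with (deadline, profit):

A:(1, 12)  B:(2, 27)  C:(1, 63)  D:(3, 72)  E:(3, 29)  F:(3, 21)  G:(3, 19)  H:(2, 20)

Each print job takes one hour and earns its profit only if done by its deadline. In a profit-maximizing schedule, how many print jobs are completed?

Sort by profit descending; place each in the latest free slot ≤ its deadline.
Profit order: D=72 C=63 E=29 B=27 F=21 H=20 G=19 A=12
Assign: D→slot 3, C→slot 1, E→slot 2, B skipped, F skipped, H skipped, G skipped, A skipped.
Slots: [1:C] [2:E] [3:D]
3 of 8 scheduled.

3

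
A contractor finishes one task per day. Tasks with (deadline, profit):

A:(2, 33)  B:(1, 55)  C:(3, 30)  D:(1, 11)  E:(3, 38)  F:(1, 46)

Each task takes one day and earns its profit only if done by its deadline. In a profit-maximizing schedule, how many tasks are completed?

Take jobs in profit order; each goes to the latest open slot no later than its deadline.
By profit: B(d1,55), F(d1,46), E(d3,38), A(d2,33), C(d3,30), D(d1,11)
B→slot 1; F skipped; E→slot 3; A→slot 2; C skipped; D skipped.
3 of 6 scheduled.

3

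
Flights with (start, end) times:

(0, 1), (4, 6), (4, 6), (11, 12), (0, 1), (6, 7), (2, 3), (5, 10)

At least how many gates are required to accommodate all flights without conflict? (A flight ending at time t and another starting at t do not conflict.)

Events (time:±→running): 0:+→1 0:+→2 1:-→1 1:-→0 2:+→1 3:-→0 4:+→1 4:+→2 5:+→3 … peak 3.

3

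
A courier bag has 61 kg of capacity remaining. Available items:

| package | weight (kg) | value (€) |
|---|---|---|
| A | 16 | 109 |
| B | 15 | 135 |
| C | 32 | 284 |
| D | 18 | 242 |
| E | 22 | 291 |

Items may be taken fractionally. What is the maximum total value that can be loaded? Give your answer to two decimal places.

Sort by value per unit weight and fill in that order.
Order: D (242/18=13.44) > E (291/22=13.23) > B (135/15=9.00) > C (284/32=8.88) > A (109/16=6.81)
Fill: take D (18 @ 242) → take E (22 @ 291) → take B (15 @ 135) → take 6/32 of C → 53.25; 61/61 used.
Total value = 721.25

721.25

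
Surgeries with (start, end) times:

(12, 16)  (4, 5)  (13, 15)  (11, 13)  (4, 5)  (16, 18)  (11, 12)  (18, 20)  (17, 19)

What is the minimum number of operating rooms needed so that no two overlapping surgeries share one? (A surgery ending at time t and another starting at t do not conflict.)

2

Events (time:±→running): 4:+→1 4:+→2 … peak 2.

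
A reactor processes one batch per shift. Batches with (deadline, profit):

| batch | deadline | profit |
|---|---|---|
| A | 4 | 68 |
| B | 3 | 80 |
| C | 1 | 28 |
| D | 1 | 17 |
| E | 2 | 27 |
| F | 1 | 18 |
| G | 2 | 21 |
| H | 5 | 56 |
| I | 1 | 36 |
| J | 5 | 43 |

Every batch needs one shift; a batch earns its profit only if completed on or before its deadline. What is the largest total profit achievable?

Profit order: B=80 A=68 H=56 J=43 I=36 C=28 E=27 G=21 F=18 D=17
Assign: B→slot 3, A→slot 4, H→slot 5, J→slot 2, I→slot 1, C skipped, E skipped, G skipped, F skipped, D skipped.
Slots: [1:I] [2:J] [3:B] [4:A] [5:H]
Profit = 36 + 43 + 80 + 68 + 56 = 283

283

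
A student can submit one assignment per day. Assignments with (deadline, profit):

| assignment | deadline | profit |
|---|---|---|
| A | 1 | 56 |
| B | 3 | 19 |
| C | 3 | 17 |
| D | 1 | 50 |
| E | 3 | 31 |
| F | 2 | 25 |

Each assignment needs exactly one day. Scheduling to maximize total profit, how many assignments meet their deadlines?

3

Take jobs in profit order; each goes to the latest open slot no later than its deadline.
Profit order: A=56 D=50 E=31 F=25 B=19 C=17
Assign: A→slot 1, D skipped, E→slot 3, F→slot 2, B skipped, C skipped.
Slots: [1:A] [2:F] [3:E]
3 of 6 scheduled.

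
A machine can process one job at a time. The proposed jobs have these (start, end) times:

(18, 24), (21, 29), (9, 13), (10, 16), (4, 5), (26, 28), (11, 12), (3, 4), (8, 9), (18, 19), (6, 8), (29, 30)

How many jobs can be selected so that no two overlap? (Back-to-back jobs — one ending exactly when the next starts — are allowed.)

Greedy by earliest finish: after sorting by end time, pick each interval compatible with the last pick.
Sorted by end: (3,4)  (4,5)  (6,8)  (8,9)  (11,12)  (9,13)  (10,16)  (18,19)  (18,24)  (26,28)  (21,29)  (29,30)
take (3,4); take (4,5); take (6,8); take (8,9); take (11,12); skip (9,13); take (18,19); skip (18,24); take (26,28); take (29,30).
Selected 8 jobs.

8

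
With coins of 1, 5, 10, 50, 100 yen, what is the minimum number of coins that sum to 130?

Use the largest denomination that fits, subtract, and repeat.
130 = 1×100 + 3×10
Total coins = 1 + 3 = 4

4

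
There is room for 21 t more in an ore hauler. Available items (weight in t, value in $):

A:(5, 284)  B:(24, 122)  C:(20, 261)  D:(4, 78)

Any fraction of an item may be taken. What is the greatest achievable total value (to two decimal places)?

Greedy by value/weight ratio, highest first.
Ratios (sorted): A 56.80, D 19.50, C 13.05, B 5.08
take A (5 @ 284); take D (4 @ 78); take 12/20 of C → 156.60. Capacity used 21/21.
Total value = 518.60

518.60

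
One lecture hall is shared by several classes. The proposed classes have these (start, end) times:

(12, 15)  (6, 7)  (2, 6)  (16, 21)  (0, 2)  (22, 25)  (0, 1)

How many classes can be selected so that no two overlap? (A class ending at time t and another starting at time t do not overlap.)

6

Greedy by earliest finish: after sorting by end time, pick each interval compatible with the last pick.
By end time: (0,1), (0,2), (2,6), (6,7), (12,15), (16,21), (22,25).
Pick (0,1); next start ≥ 1 → (2,6); next start ≥ 6 → (6,7); next start ≥ 7 → (12,15); next start ≥ 15 → (16,21); next start ≥ 21 → (22,25).
Selected 6 classes.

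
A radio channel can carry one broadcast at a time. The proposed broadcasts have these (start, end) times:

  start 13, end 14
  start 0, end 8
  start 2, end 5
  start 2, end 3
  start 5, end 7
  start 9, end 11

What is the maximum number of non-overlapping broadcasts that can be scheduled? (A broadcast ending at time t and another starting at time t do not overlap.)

Order by finish time; keep every interval that doesn't clash with the previous kept one.
By end time: (2,3), (2,5), (5,7), (0,8), (9,11), (13,14).
Pick (2,3); next start ≥ 3 → (5,7); next start ≥ 7 → (9,11); next start ≥ 11 → (13,14).
Selected 4 broadcasts.

4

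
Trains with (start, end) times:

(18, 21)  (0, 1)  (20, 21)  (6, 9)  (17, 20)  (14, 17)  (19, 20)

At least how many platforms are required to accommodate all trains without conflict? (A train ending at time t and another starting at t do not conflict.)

3

starts: [0, 6, 14, 17, 18, 19, 20]
ends:   [1, 9, 17, 20, 20, 21, 21]
s0→1 e1→0 s6→1 e9→0 s14→1 e17→0 s17→1 s18→2 s19→3  — peak 3.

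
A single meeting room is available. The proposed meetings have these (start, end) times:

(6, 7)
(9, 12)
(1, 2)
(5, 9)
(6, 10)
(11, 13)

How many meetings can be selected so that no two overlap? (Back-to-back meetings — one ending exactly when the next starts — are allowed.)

3

Order by finish time; keep every interval that doesn't clash with the previous kept one.
By end time: (1,2), (6,7), (5,9), (6,10), (9,12), (11,13).
Pick (1,2); next start ≥ 2 → (6,7); next start ≥ 7 → (9,12).
Selected 3 meetings.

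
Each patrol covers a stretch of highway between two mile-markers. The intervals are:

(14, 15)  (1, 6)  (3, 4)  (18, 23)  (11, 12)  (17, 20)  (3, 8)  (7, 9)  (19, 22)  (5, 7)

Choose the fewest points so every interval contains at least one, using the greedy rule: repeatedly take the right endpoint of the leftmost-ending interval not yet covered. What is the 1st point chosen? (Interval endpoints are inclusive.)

4

By right end: [3,4]  [1,6]  [5,7]  [3,8]  [7,9]  [11,12]  [14,15]  [17,20]  [19,22]  [18,23]
[3,4] uncovered → point at 4; [5,7] uncovered → point at 7; [11,12] uncovered → point at 12; [14,15] uncovered → point at 15; [17,20] uncovered → point at 20.
Points: 4, 7, 12, 15, 20 (5 total).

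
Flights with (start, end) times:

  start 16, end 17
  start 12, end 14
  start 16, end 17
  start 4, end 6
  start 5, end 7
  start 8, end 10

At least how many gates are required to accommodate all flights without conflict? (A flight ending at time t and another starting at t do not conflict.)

2

Count concurrent intervals with a sweep; the peak is the room count.
starts: [4, 5, 8, 12, 16, 16]
ends:   [6, 7, 10, 14, 17, 17]
s4→1 s5→2  — peak 2.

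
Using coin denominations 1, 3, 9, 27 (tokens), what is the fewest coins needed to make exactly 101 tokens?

101 − 3×27→20 − 2×9→2 − 2×1→0
Total coins = 3 + 2 + 2 = 7

7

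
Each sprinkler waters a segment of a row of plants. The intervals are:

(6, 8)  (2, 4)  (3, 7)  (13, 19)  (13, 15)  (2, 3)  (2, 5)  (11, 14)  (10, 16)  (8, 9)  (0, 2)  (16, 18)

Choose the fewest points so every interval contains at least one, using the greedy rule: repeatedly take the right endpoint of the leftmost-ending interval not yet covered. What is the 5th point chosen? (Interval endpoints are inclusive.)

Sort by right endpoint; whenever an interval is uncovered, place a point at its right end.
By right end: [0,2]  [2,3]  [2,4]  [2,5]  [3,7]  [6,8]  [8,9]  [11,14]  [13,15]  [10,16]  [16,18]  [13,19]
[0,2] uncovered → point at 2; [3,7] uncovered → point at 7; [8,9] uncovered → point at 9; [11,14] uncovered → point at 14; [16,18] uncovered → point at 18.
Points: 2, 7, 9, 14, 18 (5 total).

18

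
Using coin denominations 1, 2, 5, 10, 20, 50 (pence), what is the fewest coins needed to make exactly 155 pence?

4

Use the largest denomination that fits, subtract, and repeat.
155 − 3×50→5 − 1×5→0
Total coins = 3 + 1 = 4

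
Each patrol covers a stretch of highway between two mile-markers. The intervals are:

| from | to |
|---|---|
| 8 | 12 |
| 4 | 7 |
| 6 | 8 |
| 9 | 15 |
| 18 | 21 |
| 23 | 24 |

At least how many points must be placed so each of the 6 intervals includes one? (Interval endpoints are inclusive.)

4

Sort by right endpoint; whenever an interval is uncovered, place a point at its right end.
Sorted: [4,7] [6,8] [8,12] [9,15] [18,21] [23,24]
{[4,7],[6,8]} hit by 7; {[8,12],[9,15]} hit by 12; {[18,21]} hit by 21; {[23,24]} hit by 24.
Points: 7, 12, 21, 24 (4 total).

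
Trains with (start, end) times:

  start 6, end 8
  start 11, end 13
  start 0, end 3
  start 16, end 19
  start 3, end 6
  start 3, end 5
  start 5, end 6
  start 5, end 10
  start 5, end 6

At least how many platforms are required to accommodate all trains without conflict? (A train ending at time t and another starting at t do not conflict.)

Count concurrent intervals with a sweep; the peak is the room count.
starts: [0, 3, 3, 5, 5, 5, 6, 11, 16]
ends:   [3, 5, 6, 6, 6, 8, 10, 13, 19]
s0→1 e3→0 s3→1 s3→2 e5→1 s5→2 s5→3 s5→4  — peak 4.

4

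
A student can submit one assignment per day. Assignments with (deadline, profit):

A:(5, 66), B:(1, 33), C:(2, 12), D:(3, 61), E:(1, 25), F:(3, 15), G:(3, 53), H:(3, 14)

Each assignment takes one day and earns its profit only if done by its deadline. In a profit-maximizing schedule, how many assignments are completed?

4

Profit order: A=66 D=61 G=53 B=33 E=25 F=15 H=14 C=12
Assign: A→slot 5, D→slot 3, G→slot 2, B→slot 1, E skipped, F skipped, H skipped, C skipped.
Slots: [1:B] [2:G] [3:D] [5:A]
4 of 8 scheduled.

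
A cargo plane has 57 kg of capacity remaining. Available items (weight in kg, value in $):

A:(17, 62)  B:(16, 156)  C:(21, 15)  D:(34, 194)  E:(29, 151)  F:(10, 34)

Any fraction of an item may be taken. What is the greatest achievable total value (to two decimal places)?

Greedy by value/weight ratio, highest first.
Order: B (156/16=9.75) > D (194/34=5.71) > E (151/29=5.21) > A (62/17=3.65) > F (34/10=3.40) > C (15/21=0.71)
Fill: take B (16 @ 156) → take D (34 @ 194) → take 7/29 of E → 36.45; 57/57 used.
Total value = 386.45

386.45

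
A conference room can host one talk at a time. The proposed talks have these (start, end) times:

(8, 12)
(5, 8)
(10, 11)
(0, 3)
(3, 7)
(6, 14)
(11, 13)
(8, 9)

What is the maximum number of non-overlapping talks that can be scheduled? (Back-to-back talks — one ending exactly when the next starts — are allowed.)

Greedy by earliest finish: after sorting by end time, pick each interval compatible with the last pick.
Sorted by end: (0,3)  (3,7)  (5,8)  (8,9)  (10,11)  (8,12)  (11,13)  (6,14)
take (0,3); take (3,7); take (8,9); take (10,11); take (11,13); skip (6,14).
Selected 5 talks.

5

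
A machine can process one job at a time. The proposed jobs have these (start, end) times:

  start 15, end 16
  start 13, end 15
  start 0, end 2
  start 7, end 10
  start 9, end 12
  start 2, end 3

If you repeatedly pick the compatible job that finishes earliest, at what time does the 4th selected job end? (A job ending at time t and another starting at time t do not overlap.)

Greedy by earliest finish: after sorting by end time, pick each interval compatible with the last pick.
Sorted by end: (0,2)  (2,3)  (7,10)  (9,12)  (13,15)  (15,16)
take (0,2); take (2,3); take (7,10); take (13,15); take (15,16).
Selected: (0,2) (2,3) (7,10) (13,15) (15,16)

15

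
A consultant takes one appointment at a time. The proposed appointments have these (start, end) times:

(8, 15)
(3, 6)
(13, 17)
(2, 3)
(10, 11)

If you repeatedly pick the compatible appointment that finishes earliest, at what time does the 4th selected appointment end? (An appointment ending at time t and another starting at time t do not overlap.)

Greedy by earliest finish: after sorting by end time, pick each interval compatible with the last pick.
Sorted by end: (2,3)  (3,6)  (10,11)  (8,15)  (13,17)
take (2,3); take (3,6); take (10,11); skip (8,15); take (13,17).
Selected: (2,3) (3,6) (10,11) (13,17)

17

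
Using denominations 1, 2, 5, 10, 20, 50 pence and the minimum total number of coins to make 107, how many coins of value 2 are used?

Use the largest denomination that fits, subtract, and repeat.
107 − 2×50→7 − 1×5→2 − 1×2→0
Count of 2: 1

1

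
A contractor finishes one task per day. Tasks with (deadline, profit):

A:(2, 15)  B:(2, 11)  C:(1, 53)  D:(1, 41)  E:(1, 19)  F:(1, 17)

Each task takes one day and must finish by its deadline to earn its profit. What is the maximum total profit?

By profit: C(d1,53), D(d1,41), E(d1,19), F(d1,17), A(d2,15), B(d2,11)
C→slot 1; D skipped; E skipped; F skipped; A→slot 2; B skipped.
Profit = 53 + 15 = 68

68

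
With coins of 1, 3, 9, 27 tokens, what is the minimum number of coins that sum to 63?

63 = 2×27 + 1×9
Total coins = 2 + 1 = 3

3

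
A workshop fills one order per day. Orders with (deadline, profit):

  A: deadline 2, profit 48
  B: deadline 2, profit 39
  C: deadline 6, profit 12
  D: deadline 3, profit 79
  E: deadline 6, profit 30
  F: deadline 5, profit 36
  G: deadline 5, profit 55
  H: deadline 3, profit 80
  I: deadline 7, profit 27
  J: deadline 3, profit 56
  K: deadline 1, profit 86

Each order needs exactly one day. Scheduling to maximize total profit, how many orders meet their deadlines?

7

Profit order: K=86 H=80 D=79 J=56 G=55 A=48 B=39 F=36 E=30 I=27 C=12
Assign: K→slot 1, H→slot 3, D→slot 2, J skipped, G→slot 5, A skipped, B skipped, F→slot 4, E→slot 6, I→slot 7, C skipped.
Slots: [1:K] [2:D] [3:H] [4:F] [5:G] [6:E] [7:I]
7 of 11 scheduled.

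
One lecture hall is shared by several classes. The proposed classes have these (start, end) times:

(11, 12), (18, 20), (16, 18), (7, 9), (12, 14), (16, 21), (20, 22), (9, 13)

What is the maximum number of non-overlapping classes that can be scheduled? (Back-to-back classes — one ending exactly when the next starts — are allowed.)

6

Sort by end time and greedily take each interval whose start is ≥ the last chosen end.
Sorted by end: (7,9)  (11,12)  (9,13)  (12,14)  (16,18)  (18,20)  (16,21)  (20,22)
take (7,9); take (11,12); skip (9,13); take (12,14); take (16,18); take (18,20); skip (16,21); take (20,22).
Selected 6 classes.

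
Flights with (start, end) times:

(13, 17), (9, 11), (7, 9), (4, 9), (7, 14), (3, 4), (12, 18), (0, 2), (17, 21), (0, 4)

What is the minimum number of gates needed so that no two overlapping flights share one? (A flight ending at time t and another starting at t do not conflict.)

3

starts: [0, 0, 3, 4, 7, 7, 9, 12, 13, 17]
ends:   [2, 4, 4, 9, 9, 11, 14, 17, 18, 21]
s0→1 s0→2 e2→1 s3→2 e4→1 e4→0 s4→1 s7→2 s7→3  — peak 3.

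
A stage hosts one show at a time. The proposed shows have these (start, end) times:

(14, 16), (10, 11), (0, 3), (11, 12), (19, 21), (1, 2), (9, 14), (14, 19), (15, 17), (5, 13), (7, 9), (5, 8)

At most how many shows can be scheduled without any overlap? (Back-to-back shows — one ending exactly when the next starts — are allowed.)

6

Greedy by earliest finish: after sorting by end time, pick each interval compatible with the last pick.
Sorted by end: (1,2)  (0,3)  (5,8)  (7,9)  (10,11)  (11,12)  (5,13)  (9,14)  (14,16)  (15,17)  (14,19)  (19,21)
take (1,2); skip (0,3); take (5,8); skip (7,9); take (10,11); take (11,12); skip (5,13); skip (9,14); take (14,16); skip (15,17); take (19,21).
Selected 6 shows.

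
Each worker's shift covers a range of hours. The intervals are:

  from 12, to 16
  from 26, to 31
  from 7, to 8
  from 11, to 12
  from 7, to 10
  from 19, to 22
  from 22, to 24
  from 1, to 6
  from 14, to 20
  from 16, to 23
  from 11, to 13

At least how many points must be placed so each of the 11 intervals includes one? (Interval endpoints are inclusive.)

Sort by right endpoint; whenever an interval is uncovered, place a point at its right end.
By right end: [1,6]  [7,8]  [7,10]  [11,12]  [11,13]  [12,16]  [14,20]  [19,22]  [16,23]  [22,24]  [26,31]
[1,6] uncovered → point at 6; [7,8] uncovered → point at 8; [11,12] uncovered → point at 12; [14,20] uncovered → point at 20; [22,24] uncovered → point at 24; [26,31] uncovered → point at 31.
Points: 6, 8, 12, 20, 24, 31 (6 total).

6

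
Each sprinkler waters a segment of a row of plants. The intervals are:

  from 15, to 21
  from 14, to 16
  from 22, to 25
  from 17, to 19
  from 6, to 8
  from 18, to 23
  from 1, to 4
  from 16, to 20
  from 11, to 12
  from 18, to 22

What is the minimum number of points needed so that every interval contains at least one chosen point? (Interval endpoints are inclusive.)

6

By right end: [1,4]  [6,8]  [11,12]  [14,16]  [17,19]  [16,20]  [15,21]  [18,22]  [18,23]  [22,25]
[1,4] uncovered → point at 4; [6,8] uncovered → point at 8; [11,12] uncovered → point at 12; [14,16] uncovered → point at 16; [17,19] uncovered → point at 19; [22,25] uncovered → point at 25.
Points: 4, 8, 12, 16, 19, 25 (6 total).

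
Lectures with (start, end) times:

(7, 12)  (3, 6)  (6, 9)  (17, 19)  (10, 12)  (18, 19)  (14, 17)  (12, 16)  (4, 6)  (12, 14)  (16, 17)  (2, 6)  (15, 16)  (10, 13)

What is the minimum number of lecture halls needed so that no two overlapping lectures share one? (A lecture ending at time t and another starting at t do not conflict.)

3

Count concurrent intervals with a sweep; the peak is the room count.
Events (time:±→running): 2:+→1 3:+→2 4:+→3 … peak 3.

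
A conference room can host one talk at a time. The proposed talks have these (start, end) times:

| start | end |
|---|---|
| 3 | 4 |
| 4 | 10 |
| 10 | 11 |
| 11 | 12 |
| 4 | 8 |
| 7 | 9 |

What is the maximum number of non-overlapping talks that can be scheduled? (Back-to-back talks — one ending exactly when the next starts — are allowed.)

4

Sort by end time and greedily take each interval whose start is ≥ the last chosen end.
By end time: (3,4), (4,8), (7,9), (4,10), (10,11), (11,12).
Pick (3,4); next start ≥ 4 → (4,8); next start ≥ 8 → (10,11); next start ≥ 11 → (11,12).
Selected 4 talks.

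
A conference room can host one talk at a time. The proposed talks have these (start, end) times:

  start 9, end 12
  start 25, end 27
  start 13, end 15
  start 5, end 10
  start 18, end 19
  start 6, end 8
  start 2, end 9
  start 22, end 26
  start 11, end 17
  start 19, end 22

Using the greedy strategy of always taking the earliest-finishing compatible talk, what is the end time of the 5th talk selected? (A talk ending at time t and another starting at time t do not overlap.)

Order by finish time; keep every interval that doesn't clash with the previous kept one.
Sorted by end: (6,8)  (2,9)  (5,10)  (9,12)  (13,15)  (11,17)  (18,19)  (19,22)  (22,26)  (25,27)
take (6,8); skip (2,9); take (9,12); take (13,15); take (18,19); take (19,22); take (22,26).
Selected: (6,8) (9,12) (13,15) (18,19) (19,22) (22,26)

22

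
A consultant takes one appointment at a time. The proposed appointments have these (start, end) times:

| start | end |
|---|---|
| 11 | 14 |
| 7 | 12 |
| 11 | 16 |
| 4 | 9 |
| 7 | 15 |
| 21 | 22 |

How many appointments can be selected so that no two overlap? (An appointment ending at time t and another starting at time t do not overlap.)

Order by finish time; keep every interval that doesn't clash with the previous kept one.
Sorted by end: (4,9)  (7,12)  (11,14)  (7,15)  (11,16)  (21,22)
take (4,9); skip (7,12); take (11,14); take (21,22).
Selected 3 appointments.

3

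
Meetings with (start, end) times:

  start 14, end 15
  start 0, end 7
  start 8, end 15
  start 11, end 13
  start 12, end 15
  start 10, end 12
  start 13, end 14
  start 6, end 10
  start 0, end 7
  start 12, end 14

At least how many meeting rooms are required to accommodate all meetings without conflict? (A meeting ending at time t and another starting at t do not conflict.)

Events (time:±→running): 0:+→1 0:+→2 6:+→3 7:-→2 7:-→1 8:+→2 10:-→1 10:+→2 11:+→3 12:-→2 12:+→3 12:+→4 … peak 4.

4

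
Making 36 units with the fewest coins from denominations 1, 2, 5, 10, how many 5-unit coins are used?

36 − 3×10→6 − 1×5→1 − 1×1→0
Count of 5: 1

1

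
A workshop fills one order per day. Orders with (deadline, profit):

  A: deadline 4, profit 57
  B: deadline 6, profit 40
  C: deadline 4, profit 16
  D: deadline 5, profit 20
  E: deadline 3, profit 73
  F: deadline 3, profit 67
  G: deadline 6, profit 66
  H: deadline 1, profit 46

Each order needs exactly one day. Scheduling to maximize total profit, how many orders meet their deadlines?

6

Sort by profit descending; place each in the latest free slot ≤ its deadline.
By profit: E(d3,73), F(d3,67), G(d6,66), A(d4,57), H(d1,46), B(d6,40), D(d5,20), C(d4,16)
E→slot 3; F→slot 2; G→slot 6; A→slot 4; H→slot 1; B→slot 5; D skipped; C skipped.
6 of 8 scheduled.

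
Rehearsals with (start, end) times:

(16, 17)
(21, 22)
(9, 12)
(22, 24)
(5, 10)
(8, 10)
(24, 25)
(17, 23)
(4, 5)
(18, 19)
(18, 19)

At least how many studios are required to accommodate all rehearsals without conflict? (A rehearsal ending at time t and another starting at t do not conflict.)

Events (time:±→running): 4:+→1 5:-→0 5:+→1 8:+→2 9:+→3 … peak 3.

3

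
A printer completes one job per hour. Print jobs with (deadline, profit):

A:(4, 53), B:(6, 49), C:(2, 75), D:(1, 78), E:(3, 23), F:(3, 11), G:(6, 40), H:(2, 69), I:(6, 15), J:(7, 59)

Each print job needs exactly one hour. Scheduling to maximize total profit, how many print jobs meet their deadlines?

7

Sort by profit descending; place each in the latest free slot ≤ its deadline.
Profit order: D=78 C=75 H=69 J=59 A=53 B=49 G=40 E=23 I=15 F=11
Assign: D→slot 1, C→slot 2, H skipped, J→slot 7, A→slot 4, B→slot 6, G→slot 5, E→slot 3, I skipped, F skipped.
Slots: [1:D] [2:C] [3:E] [4:A] [5:G] [6:B] [7:J]
7 of 10 scheduled.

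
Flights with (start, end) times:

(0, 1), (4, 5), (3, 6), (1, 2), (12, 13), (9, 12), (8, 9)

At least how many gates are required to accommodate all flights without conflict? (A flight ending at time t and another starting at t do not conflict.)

2

Events (time:±→running): 0:+→1 1:-→0 1:+→1 2:-→0 3:+→1 4:+→2 … peak 2.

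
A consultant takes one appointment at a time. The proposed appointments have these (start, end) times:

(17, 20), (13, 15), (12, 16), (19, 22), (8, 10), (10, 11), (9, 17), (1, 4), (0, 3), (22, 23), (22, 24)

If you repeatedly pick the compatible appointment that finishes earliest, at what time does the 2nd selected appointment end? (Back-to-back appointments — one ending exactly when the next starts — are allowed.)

Order by finish time; keep every interval that doesn't clash with the previous kept one.
Sorted by end: (0,3)  (1,4)  (8,10)  (10,11)  (13,15)  (12,16)  (9,17)  (17,20)  (19,22)  (22,23)  (22,24)
take (0,3); take (8,10); take (10,11); take (13,15); skip (9,17); take (17,20); skip (19,22); take (22,23).
Selected: (0,3) (8,10) (10,11) (13,15) (17,20) (22,23)

10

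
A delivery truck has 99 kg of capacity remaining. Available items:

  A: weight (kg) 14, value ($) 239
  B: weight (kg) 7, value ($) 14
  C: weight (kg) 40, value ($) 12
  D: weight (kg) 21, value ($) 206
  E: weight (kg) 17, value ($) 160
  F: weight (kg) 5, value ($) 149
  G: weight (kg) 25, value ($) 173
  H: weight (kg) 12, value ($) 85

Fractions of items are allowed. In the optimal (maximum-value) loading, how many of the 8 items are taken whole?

Greedy by value/weight ratio, highest first.
Ratios (sorted): F 29.80, A 17.07, D 9.81, E 9.41, H 7.08, G 6.92, B 2.00, C 0.30
take F (5 @ 149); take A (14 @ 239); take D (21 @ 206); take E (17 @ 160); take H (12 @ 85); take G (25 @ 173); take 5/7 of B → 10.00. Capacity used 99/99.
6 item(s) taken whole; one partial (take 5/7 of B).

6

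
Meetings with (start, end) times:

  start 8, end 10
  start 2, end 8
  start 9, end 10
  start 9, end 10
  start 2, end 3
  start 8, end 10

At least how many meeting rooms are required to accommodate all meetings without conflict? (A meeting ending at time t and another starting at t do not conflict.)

Events (time:±→running): 2:+→1 2:+→2 3:-→1 8:-→0 8:+→1 8:+→2 9:+→3 9:+→4 … peak 4.

4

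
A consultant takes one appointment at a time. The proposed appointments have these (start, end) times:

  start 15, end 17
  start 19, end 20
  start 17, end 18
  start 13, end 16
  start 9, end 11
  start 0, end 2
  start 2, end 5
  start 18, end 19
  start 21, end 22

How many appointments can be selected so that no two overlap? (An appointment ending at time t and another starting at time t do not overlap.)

Sorted by end: (0,2)  (2,5)  (9,11)  (13,16)  (15,17)  (17,18)  (18,19)  (19,20)  (21,22)
take (0,2); take (2,5); take (9,11); take (13,16); skip (15,17); take (17,18); take (18,19); take (19,20); take (21,22).
Selected 8 appointments.

8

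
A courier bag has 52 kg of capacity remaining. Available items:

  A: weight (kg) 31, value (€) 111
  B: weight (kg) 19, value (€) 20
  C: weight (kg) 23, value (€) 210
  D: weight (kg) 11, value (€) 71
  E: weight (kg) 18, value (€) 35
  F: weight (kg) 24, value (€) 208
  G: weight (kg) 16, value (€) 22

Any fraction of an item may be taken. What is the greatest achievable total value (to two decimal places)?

Ratios (sorted): C 9.13, F 8.67, D 6.45, A 3.58, E 1.94, G 1.38, B 1.05
take C (23 @ 210); take F (24 @ 208); take 5/11 of D → 32.27. Capacity used 52/52.
Total value = 450.27

450.27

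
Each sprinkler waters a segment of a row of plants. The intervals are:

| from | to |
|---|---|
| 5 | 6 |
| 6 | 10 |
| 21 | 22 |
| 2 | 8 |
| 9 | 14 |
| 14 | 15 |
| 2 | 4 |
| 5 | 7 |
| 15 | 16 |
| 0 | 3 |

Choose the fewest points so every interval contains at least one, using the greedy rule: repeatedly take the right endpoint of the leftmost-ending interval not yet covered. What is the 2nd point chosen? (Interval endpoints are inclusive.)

By right end: [0,3]  [2,4]  [5,6]  [5,7]  [2,8]  [6,10]  [9,14]  [14,15]  [15,16]  [21,22]
[0,3] uncovered → point at 3; [5,6] uncovered → point at 6; [9,14] uncovered → point at 14; [15,16] uncovered → point at 16; [21,22] uncovered → point at 22.
Points: 3, 6, 14, 16, 22 (5 total).

6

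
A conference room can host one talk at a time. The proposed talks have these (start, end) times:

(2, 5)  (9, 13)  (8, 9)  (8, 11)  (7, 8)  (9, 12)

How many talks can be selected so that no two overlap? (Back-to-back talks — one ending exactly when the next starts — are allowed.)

4

Order by finish time; keep every interval that doesn't clash with the previous kept one.
Sorted by end: (2,5)  (7,8)  (8,9)  (8,11)  (9,12)  (9,13)
take (2,5); take (7,8); take (8,9); take (9,12); skip (9,13).
Selected 4 talks.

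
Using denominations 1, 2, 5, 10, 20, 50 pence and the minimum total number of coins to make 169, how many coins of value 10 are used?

1

Use the largest denomination that fits, subtract, and repeat.
169 − 3×50→19 − 1×10→9 − 1×5→4 − 2×2→0
Count of 10: 1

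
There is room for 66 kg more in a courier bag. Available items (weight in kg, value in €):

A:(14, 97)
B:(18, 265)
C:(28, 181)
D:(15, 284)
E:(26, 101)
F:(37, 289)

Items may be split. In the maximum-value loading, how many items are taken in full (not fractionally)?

Sort by value per unit weight and fill in that order.
Ratios (sorted): D 18.93, B 14.72, F 7.81, A 6.93, C 6.46, E 3.88
take D (15 @ 284); take B (18 @ 265); take 33/37 of F → 257.76. Capacity used 66/66.
2 item(s) taken whole; one partial (take 33/37 of F).

2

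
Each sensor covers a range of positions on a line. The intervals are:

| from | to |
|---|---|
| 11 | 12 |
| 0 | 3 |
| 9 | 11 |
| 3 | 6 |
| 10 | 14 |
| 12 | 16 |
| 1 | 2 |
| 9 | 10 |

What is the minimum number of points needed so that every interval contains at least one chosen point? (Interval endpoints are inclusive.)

4

Sorted: [1,2] [0,3] [3,6] [9,10] [9,11] [11,12] [10,14] [12,16]
{[1,2],[0,3]} hit by 2; {[3,6]} hit by 6; {[9,10],[9,11]} hit by 10; {[11,12],[10,14],[12,16]} hit by 12.
Points: 2, 6, 10, 12 (4 total).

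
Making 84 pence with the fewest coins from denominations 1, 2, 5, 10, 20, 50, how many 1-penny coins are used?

84 − 1×50→34 − 1×20→14 − 1×10→4 − 2×2→0
Count of 1: 0

0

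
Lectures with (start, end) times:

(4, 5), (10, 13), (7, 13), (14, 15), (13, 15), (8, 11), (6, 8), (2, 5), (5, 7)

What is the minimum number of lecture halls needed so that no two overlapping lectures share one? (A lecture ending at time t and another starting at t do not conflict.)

Count concurrent intervals with a sweep; the peak is the room count.
starts: [2, 4, 5, 6, 7, 8, 10, 13, 14]
ends:   [5, 5, 7, 8, 11, 13, 13, 15, 15]
s2→1 s4→2 e5→1 e5→0 s5→1 s6→2 e7→1 s7→2 e8→1 s8→2 s10→3  — peak 3.

3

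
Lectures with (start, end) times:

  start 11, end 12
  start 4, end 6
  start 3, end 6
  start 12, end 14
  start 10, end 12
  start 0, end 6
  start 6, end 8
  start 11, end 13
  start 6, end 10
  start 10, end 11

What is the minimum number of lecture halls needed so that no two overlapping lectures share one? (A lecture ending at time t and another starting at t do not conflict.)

Events (time:±→running): 0:+→1 3:+→2 4:+→3 … peak 3.

3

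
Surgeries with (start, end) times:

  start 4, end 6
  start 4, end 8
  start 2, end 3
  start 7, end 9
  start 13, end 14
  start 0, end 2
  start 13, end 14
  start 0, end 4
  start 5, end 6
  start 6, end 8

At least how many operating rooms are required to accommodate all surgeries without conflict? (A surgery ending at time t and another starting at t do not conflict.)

The answer is the maximum number of intervals overlapping at any instant.
Events (time:±→running): 0:+→1 0:+→2 2:-→1 2:+→2 3:-→1 4:-→0 4:+→1 4:+→2 5:+→3 … peak 3.

3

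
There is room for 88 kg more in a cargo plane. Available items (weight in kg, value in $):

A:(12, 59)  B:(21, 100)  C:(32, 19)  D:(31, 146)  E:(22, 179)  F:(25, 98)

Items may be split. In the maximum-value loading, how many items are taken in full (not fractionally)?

4

Greedy by value/weight ratio, highest first.
Order: E (179/22=8.14) > A (59/12=4.92) > B (100/21=4.76) > D (146/31=4.71) > F (98/25=3.92) > C (19/32=0.59)
Fill: take E (22 @ 179) → take A (12 @ 59) → take B (21 @ 100) → take D (31 @ 146) → take 2/25 of F → 7.84; 88/88 used.
4 item(s) taken whole; one partial (take 2/25 of F).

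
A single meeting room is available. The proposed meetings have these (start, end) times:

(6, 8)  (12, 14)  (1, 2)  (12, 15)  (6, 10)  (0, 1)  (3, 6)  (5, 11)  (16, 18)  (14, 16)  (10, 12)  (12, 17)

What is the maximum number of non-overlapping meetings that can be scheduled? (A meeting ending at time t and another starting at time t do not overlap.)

By end time: (0,1), (1,2), (3,6), (6,8), (6,10), (5,11), (10,12), (12,14), (12,15), (14,16), (12,17), (16,18).
Pick (0,1); next start ≥ 1 → (1,2); next start ≥ 2 → (3,6); next start ≥ 6 → (6,8); next start ≥ 8 → (10,12); next start ≥ 12 → (12,14); next start ≥ 14 → (14,16); next start ≥ 16 → (16,18).
Selected 8 meetings.

8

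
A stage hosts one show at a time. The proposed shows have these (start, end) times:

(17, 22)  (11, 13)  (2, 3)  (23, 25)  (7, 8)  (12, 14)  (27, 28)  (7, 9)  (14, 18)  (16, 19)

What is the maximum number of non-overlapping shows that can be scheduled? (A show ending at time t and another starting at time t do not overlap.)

Greedy by earliest finish: after sorting by end time, pick each interval compatible with the last pick.
Sorted by end: (2,3)  (7,8)  (7,9)  (11,13)  (12,14)  (14,18)  (16,19)  (17,22)  (23,25)  (27,28)
take (2,3); take (7,8); take (11,13); skip (12,14); take (14,18); skip (17,22); take (23,25); take (27,28).
Selected 6 shows.

6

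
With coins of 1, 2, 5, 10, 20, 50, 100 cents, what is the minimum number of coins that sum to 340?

Greedy: take as many of the largest coin as possible, then repeat with the remainder.
340 = 3×100 + 2×20
Total coins = 3 + 2 = 5

5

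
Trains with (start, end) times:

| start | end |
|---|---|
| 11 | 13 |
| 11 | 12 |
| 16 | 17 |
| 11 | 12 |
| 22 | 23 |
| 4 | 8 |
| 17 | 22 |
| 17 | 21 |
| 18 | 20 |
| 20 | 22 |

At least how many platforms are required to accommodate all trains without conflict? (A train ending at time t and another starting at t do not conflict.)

Count concurrent intervals with a sweep; the peak is the room count.
starts: [4, 11, 11, 11, 16, 17, 17, 18, 20, 22]
ends:   [8, 12, 12, 13, 17, 20, 21, 22, 22, 23]
s4→1 e8→0 s11→1 s11→2 s11→3  — peak 3.

3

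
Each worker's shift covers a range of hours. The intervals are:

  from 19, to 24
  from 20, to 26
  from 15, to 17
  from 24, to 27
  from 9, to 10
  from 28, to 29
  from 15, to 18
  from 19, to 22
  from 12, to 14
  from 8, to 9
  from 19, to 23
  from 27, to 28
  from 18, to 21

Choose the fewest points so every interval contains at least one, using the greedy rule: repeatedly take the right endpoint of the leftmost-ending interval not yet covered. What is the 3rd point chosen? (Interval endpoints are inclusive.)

17

Process intervals by earliest right end; each time one isn't hit yet, stab at its right endpoint.
By right end: [8,9]  [9,10]  [12,14]  [15,17]  [15,18]  [18,21]  [19,22]  [19,23]  [19,24]  [20,26]  [24,27]  [27,28]  [28,29]
[8,9] uncovered → point at 9; [12,14] uncovered → point at 14; [15,17] uncovered → point at 17; [18,21] uncovered → point at 21; [24,27] uncovered → point at 27; [28,29] uncovered → point at 29.
Points: 9, 14, 17, 21, 27, 29 (6 total).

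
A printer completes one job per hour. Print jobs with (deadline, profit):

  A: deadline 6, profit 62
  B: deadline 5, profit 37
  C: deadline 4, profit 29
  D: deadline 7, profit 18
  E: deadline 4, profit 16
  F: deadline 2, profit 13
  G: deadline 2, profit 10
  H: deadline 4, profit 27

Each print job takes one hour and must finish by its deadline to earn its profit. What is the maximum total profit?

202

Profit order: A=62 B=37 C=29 H=27 D=18 E=16 F=13 G=10
Assign: A→slot 6, B→slot 5, C→slot 4, H→slot 3, D→slot 7, E→slot 2, F→slot 1, G skipped.
Slots: [1:F] [2:E] [3:H] [4:C] [5:B] [6:A] [7:D]
Profit = 13 + 16 + 27 + 29 + 37 + 62 + 18 = 202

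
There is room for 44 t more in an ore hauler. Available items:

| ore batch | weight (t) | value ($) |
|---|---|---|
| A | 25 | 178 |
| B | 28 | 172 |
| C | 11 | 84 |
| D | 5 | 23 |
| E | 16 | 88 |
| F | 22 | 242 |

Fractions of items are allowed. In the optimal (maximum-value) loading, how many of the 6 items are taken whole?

Greedy by value/weight ratio, highest first.
Ratios (sorted): F 11.00, C 7.64, A 7.12, B 6.14, E 5.50, D 4.60
take F (22 @ 242); take C (11 @ 84); take 11/25 of A → 78.32. Capacity used 44/44.
2 item(s) taken whole; one partial (take 11/25 of A).

2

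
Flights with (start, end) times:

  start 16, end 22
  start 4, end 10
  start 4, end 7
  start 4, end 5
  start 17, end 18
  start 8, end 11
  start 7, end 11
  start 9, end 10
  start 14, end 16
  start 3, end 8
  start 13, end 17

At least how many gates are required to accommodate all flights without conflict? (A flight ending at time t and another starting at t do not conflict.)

4

starts: [3, 4, 4, 4, 7, 8, 9, 13, 14, 16, 17]
ends:   [5, 7, 8, 10, 10, 11, 11, 16, 17, 18, 22]
s3→1 s4→2 s4→3 s4→4  — peak 4.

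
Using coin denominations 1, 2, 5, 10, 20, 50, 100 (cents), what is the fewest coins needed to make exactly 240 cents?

4

Greedy: take as many of the largest coin as possible, then repeat with the remainder.
240 − 2×100→40 − 2×20→0
Total coins = 2 + 2 = 4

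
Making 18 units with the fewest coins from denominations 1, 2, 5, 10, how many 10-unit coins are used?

18 = 1×10 + 1×5 + 1×2 + 1×1
Count of 10: 1

1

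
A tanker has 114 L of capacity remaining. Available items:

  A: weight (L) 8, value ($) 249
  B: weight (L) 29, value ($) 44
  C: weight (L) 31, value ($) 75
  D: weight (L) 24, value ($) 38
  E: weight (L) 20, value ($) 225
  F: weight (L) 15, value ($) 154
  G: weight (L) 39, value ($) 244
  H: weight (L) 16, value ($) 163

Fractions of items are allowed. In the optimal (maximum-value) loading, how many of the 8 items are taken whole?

Sort by value per unit weight and fill in that order.
Order: A (249/8=31.12) > E (225/20=11.25) > F (154/15=10.27) > H (163/16=10.19) > G (244/39=6.26) > C (75/31=2.42) > D (38/24=1.58) > B (44/29=1.52)
Fill: take A (8 @ 249) → take E (20 @ 225) → take F (15 @ 154) → take H (16 @ 163) → take G (39 @ 244) → take 16/31 of C → 38.71; 114/114 used.
5 item(s) taken whole; one partial (take 16/31 of C).

5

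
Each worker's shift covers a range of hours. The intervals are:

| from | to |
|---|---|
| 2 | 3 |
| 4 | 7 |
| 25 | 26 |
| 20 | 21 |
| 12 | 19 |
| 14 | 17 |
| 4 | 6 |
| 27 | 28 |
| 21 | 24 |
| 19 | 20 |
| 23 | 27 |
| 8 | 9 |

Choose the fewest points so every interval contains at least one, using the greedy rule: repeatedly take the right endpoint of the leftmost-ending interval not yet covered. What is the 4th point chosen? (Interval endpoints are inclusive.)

Process intervals by earliest right end; each time one isn't hit yet, stab at its right endpoint.
By right end: [2,3]  [4,6]  [4,7]  [8,9]  [14,17]  [12,19]  [19,20]  [20,21]  [21,24]  [25,26]  [23,27]  [27,28]
[2,3] uncovered → point at 3; [4,6] uncovered → point at 6; [8,9] uncovered → point at 9; [14,17] uncovered → point at 17; [19,20] uncovered → point at 20; [21,24] uncovered → point at 24; [25,26] uncovered → point at 26; [27,28] uncovered → point at 28.
Points: 3, 6, 9, 17, 20, 24, 26, 28 (8 total).

17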